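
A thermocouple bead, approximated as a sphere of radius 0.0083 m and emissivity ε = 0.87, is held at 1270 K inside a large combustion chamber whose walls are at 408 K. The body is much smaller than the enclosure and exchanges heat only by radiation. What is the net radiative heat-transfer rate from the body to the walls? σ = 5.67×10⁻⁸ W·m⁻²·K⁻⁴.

P_net ≈ 110 W

For a small grey body in a large enclosure: P_net = εσA(T_body⁴ − T_wall⁴).
A = 4πr² = 8.657×10⁻⁴ m²; T_body⁴ − T_wall⁴ = 2.601×10¹² − 2.771×10¹⁰ = 2.574×10¹² K⁴.
|P_net| = 0.87·5.67×10⁻⁸·8.657×10⁻⁴·2.574×10¹².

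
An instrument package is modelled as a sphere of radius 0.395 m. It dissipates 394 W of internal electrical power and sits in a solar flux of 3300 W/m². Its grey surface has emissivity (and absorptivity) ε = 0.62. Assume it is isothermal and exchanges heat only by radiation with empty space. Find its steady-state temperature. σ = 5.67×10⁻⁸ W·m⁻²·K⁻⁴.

T ≈ 377 K

At steady state, absorbed solar power + internal power = radiated power.
Absorbed: α·S·A_cross = 0.62·3300·0.4902 = 1003 W (cross-section πr²).
Total input = 1003 + 394 = 1397 W.
Radiated: εσ·A_surf·T⁴ with A_surf = 4πr² = 1.961 m².
T⁴ = 1397/(0.62·5.67×10⁻⁸·1.961) = 2.027×10¹⁰ K⁴.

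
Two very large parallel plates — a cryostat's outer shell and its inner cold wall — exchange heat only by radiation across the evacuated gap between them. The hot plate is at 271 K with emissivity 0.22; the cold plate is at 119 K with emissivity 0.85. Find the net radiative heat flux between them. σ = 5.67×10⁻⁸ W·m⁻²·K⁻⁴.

q ≈ 62.4 W/m²

For two infinite grey parallel plates, q = σ(T₁⁴ − T₂⁴)/(1/ε₁ + 1/ε₂ − 1).
T₁⁴ − T₂⁴ = 5.394×10⁹ − 2.005×10⁸ = 5.193×10⁹ K⁴.
1/ε₁ + 1/ε₂ − 1 = 4.545 + 1.176 − 1 = 4.722.
q = 5.67×10⁻⁸ × 5.193×10⁹ / 4.722.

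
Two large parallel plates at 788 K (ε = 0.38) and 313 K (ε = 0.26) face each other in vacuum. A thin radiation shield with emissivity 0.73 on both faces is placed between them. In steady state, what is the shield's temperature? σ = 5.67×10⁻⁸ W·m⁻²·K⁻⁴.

In steady state the net flux on the hot side equals that on the cold side.
σ(T₁⁴−T_s⁴)/D₁ = σ(T_s⁴−T₂⁴)/D₂, with D₁ = 1/ε₁+1/ε_s−1 = 3.001, D₂ = 1/ε_s+1/ε₂−1 = 4.216.
Solve for T_s⁴: T_s⁴ = (D₂·T₁⁴ + D₁·T₂⁴)/(D₁+D₂) = 2.292×10¹¹ K⁴.

T_s ≈ 692 K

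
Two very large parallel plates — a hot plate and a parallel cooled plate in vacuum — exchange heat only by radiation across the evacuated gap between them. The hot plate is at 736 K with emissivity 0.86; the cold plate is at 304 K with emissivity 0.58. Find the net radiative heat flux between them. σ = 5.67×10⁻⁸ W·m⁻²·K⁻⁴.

For two infinite grey parallel plates, q = σ(T₁⁴ − T₂⁴)/(1/ε₁ + 1/ε₂ − 1).
T₁⁴ − T₂⁴ = 2.934×10¹¹ − 8.541×10⁹ = 2.849×10¹¹ K⁴.
1/ε₁ + 1/ε₂ − 1 = 1.163 + 1.724 − 1 = 1.887.
q = 5.67×10⁻⁸ × 2.849×10¹¹ / 1.887.

q ≈ 8560 W/m²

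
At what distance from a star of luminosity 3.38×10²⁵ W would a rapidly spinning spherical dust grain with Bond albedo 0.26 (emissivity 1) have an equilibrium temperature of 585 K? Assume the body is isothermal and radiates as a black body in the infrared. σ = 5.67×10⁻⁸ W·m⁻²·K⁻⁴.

d ≈ 8.66×10⁹ m

For an isothermal black-emitting sphere, (1−a)S·πr² = σ·4πr²·T⁴ ⇒ S = 4σT⁴/(1−a).
S = 4·5.67×10⁻⁸·(585)⁴/0.740 = 35900 W/m².
Flux falls as S = L/(4πd²), so d = √(L/(4πS)) = √(3.38×10²⁵/(4π·35900)).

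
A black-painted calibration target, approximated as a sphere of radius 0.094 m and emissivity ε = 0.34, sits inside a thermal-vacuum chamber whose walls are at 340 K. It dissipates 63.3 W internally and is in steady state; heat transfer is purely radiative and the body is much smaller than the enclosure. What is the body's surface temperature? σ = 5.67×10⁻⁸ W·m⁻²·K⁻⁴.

T ≈ 455 K

For a small grey body in a large enclosure, net radiated power = εσA(T⁴ − T_w⁴).
Steady state: P = εσA(T⁴ − T_w⁴) with A = 4πr² = 0.1110 m².
T⁴ = P/(εσA) + T_w⁴ = 63.3/(0.34·5.67×10⁻⁸·0.1110) + (340)⁴
    = 2.957×10¹⁰ + 1.336×10¹⁰ = 4.294×10¹⁰ K⁴.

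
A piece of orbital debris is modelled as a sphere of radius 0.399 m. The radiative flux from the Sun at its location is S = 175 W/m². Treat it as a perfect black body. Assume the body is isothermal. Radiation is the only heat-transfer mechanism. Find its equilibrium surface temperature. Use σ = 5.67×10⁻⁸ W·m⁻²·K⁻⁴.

T ≈ 167 K

At equilibrium, absorbed power = emitted power.
Absorbing cross-section = πr² = 0.5001 m²; emitting surface = 4πr² = 2.001 m² (ratio 4).
S·A_cross = εσ·A_surf·T⁴  ⇒  T⁴ = S/(4σ).
T⁴ = 1.00·175/(4·5.67×10⁻⁸) = 7.716×10⁸ K⁴.
T = (7.716×10⁸)^(1/4).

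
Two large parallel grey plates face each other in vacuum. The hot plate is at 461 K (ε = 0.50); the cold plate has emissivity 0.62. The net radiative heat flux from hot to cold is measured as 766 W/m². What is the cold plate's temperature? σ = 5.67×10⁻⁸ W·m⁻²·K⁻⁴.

T₂ ≈ 315 K

q = σ(T₁⁴ − T₂⁴)/(1/ε₁ + 1/ε₂ − 1); denominator = 2.613.
T₂⁴ = T₁⁴ − q·(1/ε₁+1/ε₂−1)/σ = 4.517×10¹⁰ − 766·2.613/5.67×10⁻⁸
    = 9.866×10⁹ K⁴.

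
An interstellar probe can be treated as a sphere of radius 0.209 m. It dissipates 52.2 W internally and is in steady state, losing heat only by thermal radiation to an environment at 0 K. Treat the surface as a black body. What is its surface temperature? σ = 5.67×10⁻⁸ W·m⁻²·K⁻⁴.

Steady state: internal power = radiated power, P = εσA T⁴.
Radiating area A = 4πr² = 0.5489 m².
T⁴ = P/(εσA) = 52.2/(1.0·5.67×10⁻⁸·0.5489) = 1.677×10⁹ K⁴.
T = (1.677×10⁹)^(1/4).

T ≈ 202 K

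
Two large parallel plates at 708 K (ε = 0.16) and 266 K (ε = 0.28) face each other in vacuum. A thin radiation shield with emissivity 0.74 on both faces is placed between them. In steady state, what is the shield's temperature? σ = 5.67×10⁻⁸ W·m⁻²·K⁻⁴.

T_s ≈ 558 K

In steady state the net flux on the hot side equals that on the cold side.
σ(T₁⁴−T_s⁴)/D₁ = σ(T_s⁴−T₂⁴)/D₂, with D₁ = 1/ε₁+1/ε_s−1 = 6.601, D₂ = 1/ε_s+1/ε₂−1 = 3.923.
Solve for T_s⁴: T_s⁴ = (D₂·T₁⁴ + D₁·T₂⁴)/(D₁+D₂) = 9.680×10¹⁰ K⁴.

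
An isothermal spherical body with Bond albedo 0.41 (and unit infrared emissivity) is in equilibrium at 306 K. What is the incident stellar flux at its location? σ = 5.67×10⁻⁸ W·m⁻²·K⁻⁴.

(1−a)S·πr² = σ·4πr²·T⁴ ⇒ S = 4σT⁴/(1−a).
S = 4·5.67×10⁻⁸·8.768×10⁹/0.590.

S ≈ 3370 W/m²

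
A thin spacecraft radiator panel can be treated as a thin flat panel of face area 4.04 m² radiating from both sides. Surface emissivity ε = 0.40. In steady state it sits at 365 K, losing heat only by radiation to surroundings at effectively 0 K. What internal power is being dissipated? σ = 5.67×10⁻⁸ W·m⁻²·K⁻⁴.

P ≈ 3250 W

Steady state: P = εσA T⁴.
A = 2·4.04 = 8.080 m²; T⁴ = (365)⁴ = 1.775×10¹⁰ K⁴.
P = 0.40 × 5.67×10⁻⁸ × 8.080 × 1.775×10¹⁰.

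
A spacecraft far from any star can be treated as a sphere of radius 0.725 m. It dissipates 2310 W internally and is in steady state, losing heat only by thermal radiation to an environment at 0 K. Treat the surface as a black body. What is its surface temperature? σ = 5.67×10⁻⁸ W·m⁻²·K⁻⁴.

Steady state: internal power = radiated power, P = εσA T⁴.
Radiating area A = 4πr² = 6.605 m².
T⁴ = P/(εσA) = 2310/(1.0·5.67×10⁻⁸·6.605) = 6.168×10⁹ K⁴.
T = (6.168×10⁹)^(1/4).

T ≈ 280 K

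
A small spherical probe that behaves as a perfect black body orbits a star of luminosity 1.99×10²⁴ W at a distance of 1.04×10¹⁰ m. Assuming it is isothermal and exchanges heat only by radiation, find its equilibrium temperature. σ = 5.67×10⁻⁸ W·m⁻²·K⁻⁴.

T ≈ 283 K

First find the stellar flux at distance d: S = L/(4πd²) = 1.99×10²⁴/(4π·(1.04×10¹⁰)²) = 1464 W/m².
For an isothermal sphere, absorbed (1−a)S·πr² = emitted σ·4πr²·T⁴, so T⁴ = (1−a)S/(4σ).
T⁴ = 1.00·1464/(4·5.67×10⁻⁸) = 6.456×10⁹ K⁴.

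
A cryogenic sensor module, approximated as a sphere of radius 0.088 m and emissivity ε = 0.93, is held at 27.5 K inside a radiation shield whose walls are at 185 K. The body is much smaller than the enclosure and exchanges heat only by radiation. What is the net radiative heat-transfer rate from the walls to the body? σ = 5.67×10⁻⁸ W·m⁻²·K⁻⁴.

P_net ≈ 6.01 W

For a small grey body in a large enclosure: P_net = εσA(T_body⁴ − T_wall⁴).
A = 4πr² = 0.09731 m²; T_body⁴ − T_wall⁴ = 5.719×10⁵ − 1.171×10⁹ = -1.171×10⁹ K⁴.
|P_net| = 0.93·5.67×10⁻⁸·0.09731·1.171×10⁹.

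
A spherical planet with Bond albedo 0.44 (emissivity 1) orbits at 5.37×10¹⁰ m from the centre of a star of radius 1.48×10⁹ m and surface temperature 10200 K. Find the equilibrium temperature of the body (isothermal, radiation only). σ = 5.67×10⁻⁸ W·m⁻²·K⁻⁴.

The star's surface emits σT_*⁴; at distance d the flux is S = σT_*⁴(R_*/d)².
S = 5.67×10⁻⁸·(10200)⁴·(1.48×10⁹/5.37×10¹⁰)² = 4.662×10⁵ W/m².
For an isothermal sphere T⁴ = (1−a)S/(4σ) = 1.151×10¹² K⁴.

T ≈ 1040 K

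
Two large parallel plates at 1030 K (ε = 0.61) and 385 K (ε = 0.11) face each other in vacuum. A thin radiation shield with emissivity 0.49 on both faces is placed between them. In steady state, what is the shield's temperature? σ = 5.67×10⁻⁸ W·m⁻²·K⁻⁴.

T_s ≈ 973 K

In steady state the net flux on the hot side equals that on the cold side.
σ(T₁⁴−T_s⁴)/D₁ = σ(T_s⁴−T₂⁴)/D₂, with D₁ = 1/ε₁+1/ε_s−1 = 2.680, D₂ = 1/ε_s+1/ε₂−1 = 10.13.
Solve for T_s⁴: T_s⁴ = (D₂·T₁⁴ + D₁·T₂⁴)/(D₁+D₂) = 8.947×10¹¹ K⁴.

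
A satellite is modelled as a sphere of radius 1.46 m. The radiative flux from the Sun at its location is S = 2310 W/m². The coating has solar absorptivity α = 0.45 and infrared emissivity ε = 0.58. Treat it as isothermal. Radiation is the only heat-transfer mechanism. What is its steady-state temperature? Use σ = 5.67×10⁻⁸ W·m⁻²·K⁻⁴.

At equilibrium, absorbed power = emitted power.
Absorbing cross-section = πr² = 6.697 m²; emitting surface = 4πr² = 26.79 m² (ratio 4).
αS·A_cross = εσ·A_surf·T⁴  ⇒  T⁴ = αS/(ε·4σ).
T⁴ = 0.450·2310/(0.58·4·5.67×10⁻⁸) = 7.902×10⁹ K⁴.
T = (7.902×10⁹)^(1/4).

T ≈ 298 K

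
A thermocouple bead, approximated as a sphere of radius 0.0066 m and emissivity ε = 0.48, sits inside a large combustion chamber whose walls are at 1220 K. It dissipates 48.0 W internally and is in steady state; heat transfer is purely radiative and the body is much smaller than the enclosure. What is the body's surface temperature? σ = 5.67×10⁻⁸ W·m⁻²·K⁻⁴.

For a small grey body in a large enclosure, net radiated power = εσA(T⁴ − T_w⁴).
Steady state: P = εσA(T⁴ − T_w⁴) with A = 4πr² = 5.474×10⁻⁴ m².
T⁴ = P/(εσA) + T_w⁴ = 48.0/(0.48·5.67×10⁻⁸·5.474×10⁻⁴) + (1220)⁴
    = 3.222×10¹² + 2.215×10¹² = 5.437×10¹² K⁴.

T ≈ 1530 K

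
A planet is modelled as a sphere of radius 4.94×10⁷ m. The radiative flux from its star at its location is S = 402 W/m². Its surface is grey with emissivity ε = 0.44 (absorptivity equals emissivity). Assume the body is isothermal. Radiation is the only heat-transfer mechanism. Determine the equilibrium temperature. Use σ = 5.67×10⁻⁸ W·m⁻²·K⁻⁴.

At equilibrium, absorbed power = emitted power.
Absorbing cross-section = πr² = 7.667×10¹⁵ m²; emitting surface = 4πr² = 3.067×10¹⁶ m² (ratio 4).
εS·A_cross = εσ·A_surf·T⁴  ⇒  T⁴ = S/(4σ)   (ε cancels).
T⁴ = 402/(4·5.67×10⁻⁸) = 1.772×10⁹ K⁴.
T = (1.772×10⁹)^(1/4).

T ≈ 205 K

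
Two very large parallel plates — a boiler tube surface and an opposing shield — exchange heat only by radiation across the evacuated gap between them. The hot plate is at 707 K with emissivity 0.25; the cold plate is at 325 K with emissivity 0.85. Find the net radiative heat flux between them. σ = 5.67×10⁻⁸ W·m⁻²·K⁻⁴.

For two infinite grey parallel plates, q = σ(T₁⁴ − T₂⁴)/(1/ε₁ + 1/ε₂ − 1).
T₁⁴ − T₂⁴ = 2.498×10¹¹ − 1.116×10¹⁰ = 2.387×10¹¹ K⁴.
1/ε₁ + 1/ε₂ − 1 = 4.000 + 1.176 − 1 = 4.176.
q = 5.67×10⁻⁸ × 2.387×10¹¹ / 4.176.

q ≈ 3240 W/m²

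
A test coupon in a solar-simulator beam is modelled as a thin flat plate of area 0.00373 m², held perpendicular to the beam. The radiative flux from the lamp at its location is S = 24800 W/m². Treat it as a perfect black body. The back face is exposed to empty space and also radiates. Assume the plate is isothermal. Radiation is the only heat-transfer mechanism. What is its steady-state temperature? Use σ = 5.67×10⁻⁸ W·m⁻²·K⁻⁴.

T ≈ 684 K

At equilibrium, absorbed power = emitted power.
Absorbing cross-section = A = 0.003730 m²; emitting surface = 2A = 0.007460 m² (ratio 2).
S·A_cross = εσ·A_surf·T⁴  ⇒  T⁴ = S/(2σ).
T⁴ = 1.00·24800/(2·5.67×10⁻⁸) = 2.187×10¹¹ K⁴.
T = (2.187×10¹¹)^(1/4).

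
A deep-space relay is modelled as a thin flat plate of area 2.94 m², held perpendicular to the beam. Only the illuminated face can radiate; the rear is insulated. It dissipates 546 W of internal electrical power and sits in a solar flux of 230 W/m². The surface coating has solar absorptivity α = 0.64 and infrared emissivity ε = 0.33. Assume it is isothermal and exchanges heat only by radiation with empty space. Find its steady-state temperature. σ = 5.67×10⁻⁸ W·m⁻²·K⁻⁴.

T ≈ 365 K

At steady state, absorbed solar power + internal power = radiated power.
Absorbed: α·S·A_cross = 0.64·230·2.940 = 432.8 W (cross-section A).
Total input = 432.8 + 546 = 978.8 W.
Radiated: εσ·A_surf·T⁴ with A_surf = A = 2.940 m².
T⁴ = 978.8/(0.33·5.67×10⁻⁸·2.940) = 1.779×10¹⁰ K⁴.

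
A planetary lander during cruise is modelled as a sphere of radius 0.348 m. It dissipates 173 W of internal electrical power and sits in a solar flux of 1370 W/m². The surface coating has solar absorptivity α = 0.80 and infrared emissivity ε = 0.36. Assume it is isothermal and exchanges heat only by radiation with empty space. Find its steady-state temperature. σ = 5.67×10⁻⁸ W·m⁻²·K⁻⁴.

T ≈ 371 K

At steady state, absorbed solar power + internal power = radiated power.
Absorbed: α·S·A_cross = 0.80·1370·0.3805 = 417.0 W (cross-section πr²).
Total input = 417.0 + 173 = 590.0 W.
Radiated: εσ·A_surf·T⁴ with A_surf = 4πr² = 1.522 m².
T⁴ = 590.0/(0.36·5.67×10⁻⁸·1.522) = 1.899×10¹⁰ K⁴.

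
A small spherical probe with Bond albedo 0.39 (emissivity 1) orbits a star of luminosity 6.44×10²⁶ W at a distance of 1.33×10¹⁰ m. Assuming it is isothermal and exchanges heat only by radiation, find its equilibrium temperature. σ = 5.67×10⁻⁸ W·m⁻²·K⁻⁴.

First find the stellar flux at distance d: S = L/(4πd²) = 6.44×10²⁶/(4π·(1.33×10¹⁰)²) = 2.897×10⁵ W/m².
For an isothermal sphere, absorbed (1−a)S·πr² = emitted σ·4πr²·T⁴, so T⁴ = (1−a)S/(4σ).
T⁴ = 0.610·2.897×10⁵/(4·5.67×10⁻⁸) = 7.792×10¹¹ K⁴.

T ≈ 940 K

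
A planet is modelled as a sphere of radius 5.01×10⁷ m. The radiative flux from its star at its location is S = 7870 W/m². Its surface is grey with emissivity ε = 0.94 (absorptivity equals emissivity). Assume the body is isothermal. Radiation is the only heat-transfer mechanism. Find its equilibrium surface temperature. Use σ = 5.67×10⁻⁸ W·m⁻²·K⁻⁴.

T ≈ 432 K

At equilibrium, absorbed power = emitted power.
Absorbing cross-section = πr² = 7.885×10¹⁵ m²; emitting surface = 4πr² = 3.154×10¹⁶ m² (ratio 4).
εS·A_cross = εσ·A_surf·T⁴  ⇒  T⁴ = S/(4σ)   (ε cancels).
T⁴ = 7870/(4·5.67×10⁻⁸) = 3.470×10¹⁰ K⁴.
T = (3.470×10¹⁰)^(1/4).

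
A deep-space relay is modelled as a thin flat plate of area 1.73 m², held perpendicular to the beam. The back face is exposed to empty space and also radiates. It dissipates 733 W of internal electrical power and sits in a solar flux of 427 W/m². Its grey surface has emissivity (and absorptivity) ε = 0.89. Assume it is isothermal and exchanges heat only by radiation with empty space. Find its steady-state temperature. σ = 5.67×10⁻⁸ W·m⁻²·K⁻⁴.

T ≈ 299 K

At steady state, absorbed solar power + internal power = radiated power.
Absorbed: α·S·A_cross = 0.89·427·1.730 = 657.5 W (cross-section A).
Total input = 657.5 + 733 = 1390 W.
Radiated: εσ·A_surf·T⁴ with A_surf = 2A = 3.460 m².
T⁴ = 1390/(0.89·5.67×10⁻⁸·3.460) = 7.964×10⁹ K⁴.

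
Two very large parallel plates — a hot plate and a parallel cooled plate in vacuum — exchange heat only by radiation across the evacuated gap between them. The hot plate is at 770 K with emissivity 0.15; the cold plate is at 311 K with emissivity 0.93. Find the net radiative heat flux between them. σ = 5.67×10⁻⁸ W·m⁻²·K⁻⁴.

For two infinite grey parallel plates, q = σ(T₁⁴ − T₂⁴)/(1/ε₁ + 1/ε₂ − 1).
T₁⁴ − T₂⁴ = 3.515×10¹¹ − 9.355×10⁹ = 3.422×10¹¹ K⁴.
1/ε₁ + 1/ε₂ − 1 = 6.667 + 1.075 − 1 = 6.742.
q = 5.67×10⁻⁸ × 3.422×10¹¹ / 6.742.

q ≈ 2880 W/m²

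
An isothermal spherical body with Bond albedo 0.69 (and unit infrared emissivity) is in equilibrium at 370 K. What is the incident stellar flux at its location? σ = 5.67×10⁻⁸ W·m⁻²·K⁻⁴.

(1−a)S·πr² = σ·4πr²·T⁴ ⇒ S = 4σT⁴/(1−a).
S = 4·5.67×10⁻⁸·1.874×10¹⁰/0.310.

S ≈ 13700 W/m²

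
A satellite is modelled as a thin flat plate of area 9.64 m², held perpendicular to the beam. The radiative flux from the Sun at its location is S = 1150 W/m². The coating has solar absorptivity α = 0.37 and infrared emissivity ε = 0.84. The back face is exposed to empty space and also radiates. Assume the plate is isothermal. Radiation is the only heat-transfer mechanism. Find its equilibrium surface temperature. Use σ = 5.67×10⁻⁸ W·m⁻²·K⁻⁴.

T ≈ 259 K

At equilibrium, absorbed power = emitted power.
Absorbing cross-section = A = 9.640 m²; emitting surface = 2A = 19.28 m² (ratio 2).
αS·A_cross = εσ·A_surf·T⁴  ⇒  T⁴ = αS/(ε·2σ).
T⁴ = 0.370·1150/(0.84·2·5.67×10⁻⁸) = 4.467×10⁹ K⁴.
T = (4.467×10⁹)^(1/4).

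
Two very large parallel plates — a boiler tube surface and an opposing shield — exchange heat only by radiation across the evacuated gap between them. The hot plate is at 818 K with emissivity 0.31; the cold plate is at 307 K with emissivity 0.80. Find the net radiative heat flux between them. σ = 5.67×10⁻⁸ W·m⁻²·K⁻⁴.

For two infinite grey parallel plates, q = σ(T₁⁴ − T₂⁴)/(1/ε₁ + 1/ε₂ − 1).
T₁⁴ − T₂⁴ = 4.477×10¹¹ − 8.883×10⁹ = 4.388×10¹¹ K⁴.
1/ε₁ + 1/ε₂ − 1 = 3.226 + 1.250 − 1 = 3.476.
q = 5.67×10⁻⁸ × 4.388×10¹¹ / 3.476.

q ≈ 7160 W/m²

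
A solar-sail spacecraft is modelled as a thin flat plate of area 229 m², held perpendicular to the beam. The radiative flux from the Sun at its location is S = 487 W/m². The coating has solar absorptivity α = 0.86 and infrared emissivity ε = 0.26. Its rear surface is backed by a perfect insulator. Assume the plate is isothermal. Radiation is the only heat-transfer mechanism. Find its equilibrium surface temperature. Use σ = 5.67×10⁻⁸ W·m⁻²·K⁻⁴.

At equilibrium, absorbed power = emitted power.
Absorbing cross-section = A = 229.0 m²; emitting surface = A = 229.0 m² (ratio 1).
αS·A_cross = εσ·A_surf·T⁴  ⇒  T⁴ = αS/(ε·1σ).
T⁴ = 0.860·487/(0.26·1·5.67×10⁻⁸) = 2.841×10¹⁰ K⁴.
T = (2.841×10¹⁰)^(1/4).

T ≈ 411 K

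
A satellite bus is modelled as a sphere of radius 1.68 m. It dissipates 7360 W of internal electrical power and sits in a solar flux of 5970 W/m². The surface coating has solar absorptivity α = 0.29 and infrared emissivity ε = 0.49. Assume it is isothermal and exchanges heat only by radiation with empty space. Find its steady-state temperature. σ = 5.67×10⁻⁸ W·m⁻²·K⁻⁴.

T ≈ 390 K

At steady state, absorbed solar power + internal power = radiated power.
Absorbed: α·S·A_cross = 0.29·5970·8.867 = 15350 W (cross-section πr²).
Total input = 15350 + 7360 = 22710 W.
Radiated: εσ·A_surf·T⁴ with A_surf = 4πr² = 35.47 m².
T⁴ = 22710/(0.49·5.67×10⁻⁸·35.47) = 2.305×10¹⁰ K⁴.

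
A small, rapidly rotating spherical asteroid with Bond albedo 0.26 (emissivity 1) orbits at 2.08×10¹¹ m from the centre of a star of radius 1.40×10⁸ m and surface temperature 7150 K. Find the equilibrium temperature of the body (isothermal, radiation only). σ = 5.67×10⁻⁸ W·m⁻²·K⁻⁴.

T ≈ 122 K

The star's surface emits σT_*⁴; at distance d the flux is S = σT_*⁴(R_*/d)².
S = 5.67×10⁻⁸·(7150)⁴·(1.40×10⁸/2.08×10¹¹)² = 67.13 W/m².
For an isothermal sphere T⁴ = (1−a)S/(4σ) = 2.190×10⁸ K⁴.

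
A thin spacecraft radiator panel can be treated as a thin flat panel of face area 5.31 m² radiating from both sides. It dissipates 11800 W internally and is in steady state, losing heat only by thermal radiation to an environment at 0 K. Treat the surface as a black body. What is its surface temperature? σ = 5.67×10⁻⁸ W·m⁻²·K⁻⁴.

T ≈ 374 K

Steady state: internal power = radiated power, P = εσA T⁴.
Radiating area A = 2·5.31 = 10.62 m².
T⁴ = P/(εσA) = 11800/(1.0·5.67×10⁻⁸·10.62) = 1.960×10¹⁰ K⁴.
T = (1.960×10¹⁰)^(1/4).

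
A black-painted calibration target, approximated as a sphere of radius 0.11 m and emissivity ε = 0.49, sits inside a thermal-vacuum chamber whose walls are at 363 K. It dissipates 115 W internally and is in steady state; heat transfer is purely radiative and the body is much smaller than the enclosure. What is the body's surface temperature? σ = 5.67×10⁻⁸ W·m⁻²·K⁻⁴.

For a small grey body in a large enclosure, net radiated power = εσA(T⁴ − T_w⁴).
Steady state: P = εσA(T⁴ − T_w⁴) with A = 4πr² = 0.1521 m².
T⁴ = P/(εσA) + T_w⁴ = 115/(0.49·5.67×10⁻⁸·0.1521) + (363)⁴
    = 2.722×10¹⁰ + 1.736×10¹⁰ = 4.459×10¹⁰ K⁴.

T ≈ 460 K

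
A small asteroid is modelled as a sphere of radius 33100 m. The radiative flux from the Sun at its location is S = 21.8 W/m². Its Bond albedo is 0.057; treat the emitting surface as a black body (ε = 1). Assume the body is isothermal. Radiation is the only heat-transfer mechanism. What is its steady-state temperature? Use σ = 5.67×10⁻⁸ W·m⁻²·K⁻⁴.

T ≈ 97.6 K

At equilibrium, absorbed power = emitted power.
Absorbing cross-section = πr² = 3.442×10⁹ m²; emitting surface = 4πr² = 1.377×10¹⁰ m² (ratio 4).
(1−a)S·A_cross = εσ·A_surf·T⁴  ⇒  T⁴ = (1−a)S/(4σ).
T⁴ = 0.943·21.8/(4·5.67×10⁻⁸) = 9.064×10⁷ K⁴.
T = (9.064×10⁷)^(1/4).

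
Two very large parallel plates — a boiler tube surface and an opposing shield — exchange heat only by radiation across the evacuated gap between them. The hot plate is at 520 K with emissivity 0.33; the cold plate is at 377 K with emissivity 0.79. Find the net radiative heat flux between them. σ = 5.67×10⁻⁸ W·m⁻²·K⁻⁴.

q ≈ 910 W/m²

For two infinite grey parallel plates, q = σ(T₁⁴ − T₂⁴)/(1/ε₁ + 1/ε₂ − 1).
T₁⁴ − T₂⁴ = 7.312×10¹⁰ − 2.020×10¹⁰ = 5.292×10¹⁰ K⁴.
1/ε₁ + 1/ε₂ − 1 = 3.030 + 1.266 − 1 = 3.296.
q = 5.67×10⁻⁸ × 5.292×10¹⁰ / 3.296.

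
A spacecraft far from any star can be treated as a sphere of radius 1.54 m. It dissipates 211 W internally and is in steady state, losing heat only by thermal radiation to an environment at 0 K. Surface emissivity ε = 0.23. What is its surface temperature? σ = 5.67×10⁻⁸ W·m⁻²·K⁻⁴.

Steady state: internal power = radiated power, P = εσA T⁴.
Radiating area A = 4πr² = 29.80 m².
T⁴ = P/(εσA) = 211/(0.23·5.67×10⁻⁸·29.80) = 5.429×10⁸ K⁴.
T = (5.429×10⁸)^(1/4).

T ≈ 153 K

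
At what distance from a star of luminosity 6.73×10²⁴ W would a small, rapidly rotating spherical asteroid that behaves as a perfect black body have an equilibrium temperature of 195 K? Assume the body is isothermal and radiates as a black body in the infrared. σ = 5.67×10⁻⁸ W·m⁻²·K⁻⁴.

For an isothermal black-emitting sphere, (1−a)S·πr² = σ·4πr²·T⁴ ⇒ S = 4σT⁴/(1−a).
S = 4·5.67×10⁻⁸·(195)⁴/1.00 = 327.9 W/m².
Flux falls as S = L/(4πd²), so d = √(L/(4πS)) = √(6.73×10²⁴/(4π·327.9)).

d ≈ 4.04×10¹⁰ m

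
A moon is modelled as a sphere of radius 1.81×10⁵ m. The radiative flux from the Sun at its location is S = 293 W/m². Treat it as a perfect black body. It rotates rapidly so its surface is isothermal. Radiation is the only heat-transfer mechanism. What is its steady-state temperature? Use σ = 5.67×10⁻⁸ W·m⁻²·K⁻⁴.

T ≈ 190 K

At equilibrium, absorbed power = emitted power.
Absorbing cross-section = πr² = 1.029×10¹¹ m²; emitting surface = 4πr² = 4.117×10¹¹ m² (ratio 4).
S·A_cross = εσ·A_surf·T⁴  ⇒  T⁴ = S/(4σ).
T⁴ = 1.00·293/(4·5.67×10⁻⁸) = 1.292×10⁹ K⁴.
T = (1.292×10⁹)^(1/4).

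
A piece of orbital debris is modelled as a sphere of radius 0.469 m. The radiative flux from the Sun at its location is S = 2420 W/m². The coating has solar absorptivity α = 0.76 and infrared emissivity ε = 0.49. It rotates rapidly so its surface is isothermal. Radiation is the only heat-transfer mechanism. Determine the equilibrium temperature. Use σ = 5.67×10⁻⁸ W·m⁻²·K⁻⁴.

T ≈ 359 K

At equilibrium, absorbed power = emitted power.
Absorbing cross-section = πr² = 0.6910 m²; emitting surface = 4πr² = 2.764 m² (ratio 4).
αS·A_cross = εσ·A_surf·T⁴  ⇒  T⁴ = αS/(ε·4σ).
T⁴ = 0.760·2420/(0.49·4·5.67×10⁻⁸) = 1.655×10¹⁰ K⁴.
T = (1.655×10¹⁰)^(1/4).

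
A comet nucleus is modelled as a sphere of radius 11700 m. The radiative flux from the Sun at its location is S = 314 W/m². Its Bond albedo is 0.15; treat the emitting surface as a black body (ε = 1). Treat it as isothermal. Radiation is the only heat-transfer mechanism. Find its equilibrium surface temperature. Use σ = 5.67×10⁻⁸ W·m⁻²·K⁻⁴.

At equilibrium, absorbed power = emitted power.
Absorbing cross-section = πr² = 4.301×10⁸ m²; emitting surface = 4πr² = 1.720×10⁹ m² (ratio 4).
(1−a)S·A_cross = εσ·A_surf·T⁴  ⇒  T⁴ = (1−a)S/(4σ).
T⁴ = 0.850·314/(4·5.67×10⁻⁸) = 1.177×10⁹ K⁴.
T = (1.177×10⁹)^(1/4).

T ≈ 185 K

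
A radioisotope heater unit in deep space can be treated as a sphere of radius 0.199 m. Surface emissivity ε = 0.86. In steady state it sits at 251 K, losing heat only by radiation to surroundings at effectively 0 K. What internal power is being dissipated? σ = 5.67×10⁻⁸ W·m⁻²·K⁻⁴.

Steady state: P = εσA T⁴.
A = 4πr² = 0.4976 m²; T⁴ = (251)⁴ = 3.969×10⁹ K⁴.
P = 0.86 × 5.67×10⁻⁸ × 0.4976 × 3.969×10⁹.

P ≈ 96.3 W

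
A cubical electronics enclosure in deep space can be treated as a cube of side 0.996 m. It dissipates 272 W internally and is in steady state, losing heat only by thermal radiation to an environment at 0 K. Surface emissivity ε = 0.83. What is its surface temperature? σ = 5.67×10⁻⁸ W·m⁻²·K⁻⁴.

T ≈ 177 K

Steady state: internal power = radiated power, P = εσA T⁴.
Radiating area A = 6L² = 5.952 m².
T⁴ = P/(εσA) = 272/(0.83·5.67×10⁻⁸·5.952) = 9.710×10⁸ K⁴.
T = (9.710×10⁸)^(1/4).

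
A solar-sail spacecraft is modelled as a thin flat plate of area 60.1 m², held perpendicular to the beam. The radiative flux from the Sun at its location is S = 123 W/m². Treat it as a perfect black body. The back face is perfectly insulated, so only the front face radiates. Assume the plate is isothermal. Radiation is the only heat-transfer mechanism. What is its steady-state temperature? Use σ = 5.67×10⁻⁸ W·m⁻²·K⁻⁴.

At equilibrium, absorbed power = emitted power.
Absorbing cross-section = A = 60.10 m²; emitting surface = A = 60.10 m² (ratio 1).
S·A_cross = εσ·A_surf·T⁴  ⇒  T⁴ = S/(1σ).
T⁴ = 1.00·123/(1·5.67×10⁻⁸) = 2.169×10⁹ K⁴.
T = (2.169×10⁹)^(1/4).

T ≈ 216 K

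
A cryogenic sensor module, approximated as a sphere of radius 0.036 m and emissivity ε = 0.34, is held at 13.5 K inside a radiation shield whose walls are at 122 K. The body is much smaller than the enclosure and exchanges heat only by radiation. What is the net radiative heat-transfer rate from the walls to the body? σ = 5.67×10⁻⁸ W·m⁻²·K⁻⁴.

For a small grey body in a large enclosure: P_net = εσA(T_body⁴ − T_wall⁴).
A = 4πr² = 0.01629 m²; T_body⁴ − T_wall⁴ = 33220 − 2.215×10⁸ = -2.215×10⁸ K⁴.
|P_net| = 0.34·5.67×10⁻⁸·0.01629·2.215×10⁸.

P_net ≈ 0.0695 W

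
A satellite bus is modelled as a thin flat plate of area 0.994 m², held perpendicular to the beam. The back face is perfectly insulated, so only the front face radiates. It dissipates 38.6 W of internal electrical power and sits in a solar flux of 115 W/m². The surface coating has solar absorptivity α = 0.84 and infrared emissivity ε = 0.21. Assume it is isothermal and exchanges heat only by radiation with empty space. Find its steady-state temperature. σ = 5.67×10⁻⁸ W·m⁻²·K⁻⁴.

T ≈ 327 K

At steady state, absorbed solar power + internal power = radiated power.
Absorbed: α·S·A_cross = 0.84·115·0.9940 = 96.02 W (cross-section A).
Total input = 96.02 + 38.6 = 134.6 W.
Radiated: εσ·A_surf·T⁴ with A_surf = A = 0.9940 m².
T⁴ = 134.6/(0.21·5.67×10⁻⁸·0.9940) = 1.137×10¹⁰ K⁴.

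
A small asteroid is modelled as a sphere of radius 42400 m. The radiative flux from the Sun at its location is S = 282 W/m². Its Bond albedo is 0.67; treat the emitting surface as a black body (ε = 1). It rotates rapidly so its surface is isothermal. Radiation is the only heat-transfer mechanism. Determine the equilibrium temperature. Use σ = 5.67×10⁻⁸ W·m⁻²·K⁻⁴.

At equilibrium, absorbed power = emitted power.
Absorbing cross-section = πr² = 5.648×10⁹ m²; emitting surface = 4πr² = 2.259×10¹⁰ m² (ratio 4).
(1−a)S·A_cross = εσ·A_surf·T⁴  ⇒  T⁴ = (1−a)S/(4σ).
T⁴ = 0.330·282/(4·5.67×10⁻⁸) = 4.103×10⁸ K⁴.
T = (4.103×10⁸)^(1/4).

T ≈ 142 K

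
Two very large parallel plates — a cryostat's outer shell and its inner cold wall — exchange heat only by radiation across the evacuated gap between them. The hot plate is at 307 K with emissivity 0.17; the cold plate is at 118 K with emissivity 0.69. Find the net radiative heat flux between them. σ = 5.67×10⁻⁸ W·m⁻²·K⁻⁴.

q ≈ 77.8 W/m²

For two infinite grey parallel plates, q = σ(T₁⁴ − T₂⁴)/(1/ε₁ + 1/ε₂ − 1).
T₁⁴ − T₂⁴ = 8.883×10⁹ − 1.939×10⁸ = 8.689×10⁹ K⁴.
1/ε₁ + 1/ε₂ − 1 = 5.882 + 1.449 − 1 = 6.332.
q = 5.67×10⁻⁸ × 8.689×10⁹ / 6.332.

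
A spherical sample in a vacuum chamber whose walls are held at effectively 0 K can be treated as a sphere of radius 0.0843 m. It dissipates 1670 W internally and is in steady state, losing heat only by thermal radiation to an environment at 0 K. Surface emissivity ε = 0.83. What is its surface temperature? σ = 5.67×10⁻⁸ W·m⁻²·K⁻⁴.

T ≈ 794 K

Steady state: internal power = radiated power, P = εσA T⁴.
Radiating area A = 4πr² = 0.08930 m².
T⁴ = P/(εσA) = 1670/(0.83·5.67×10⁻⁸·0.08930) = 3.974×10¹¹ K⁴.
T = (3.974×10¹¹)^(1/4).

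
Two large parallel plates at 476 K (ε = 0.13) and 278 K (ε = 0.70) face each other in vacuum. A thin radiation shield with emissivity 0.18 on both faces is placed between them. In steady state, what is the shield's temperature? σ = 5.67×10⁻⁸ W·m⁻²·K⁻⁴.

In steady state the net flux on the hot side equals that on the cold side.
σ(T₁⁴−T_s⁴)/D₁ = σ(T_s⁴−T₂⁴)/D₂, with D₁ = 1/ε₁+1/ε_s−1 = 12.25, D₂ = 1/ε_s+1/ε₂−1 = 5.984.
Solve for T_s⁴: T_s⁴ = (D₂·T₁⁴ + D₁·T₂⁴)/(D₁+D₂) = 2.086×10¹⁰ K⁴.

T_s ≈ 380 K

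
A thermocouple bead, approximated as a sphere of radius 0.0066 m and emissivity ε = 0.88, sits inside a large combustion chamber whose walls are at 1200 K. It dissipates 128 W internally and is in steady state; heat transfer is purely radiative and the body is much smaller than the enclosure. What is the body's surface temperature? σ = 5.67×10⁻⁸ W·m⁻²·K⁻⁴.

T ≈ 1610 K

For a small grey body in a large enclosure, net radiated power = εσA(T⁴ − T_w⁴).
Steady state: P = εσA(T⁴ − T_w⁴) with A = 4πr² = 5.474×10⁻⁴ m².
T⁴ = P/(εσA) + T_w⁴ = 128/(0.88·5.67×10⁻⁸·5.474×10⁻⁴) + (1200)⁴
    = 4.686×10¹² + 2.074×10¹² = 6.760×10¹² K⁴.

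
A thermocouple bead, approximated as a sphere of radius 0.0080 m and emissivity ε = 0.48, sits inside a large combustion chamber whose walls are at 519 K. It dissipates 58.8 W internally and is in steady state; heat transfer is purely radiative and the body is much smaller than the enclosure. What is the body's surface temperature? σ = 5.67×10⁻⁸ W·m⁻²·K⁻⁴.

T ≈ 1290 K

For a small grey body in a large enclosure, net radiated power = εσA(T⁴ − T_w⁴).
Steady state: P = εσA(T⁴ − T_w⁴) with A = 4πr² = 8.042×10⁻⁴ m².
T⁴ = P/(εσA) + T_w⁴ = 58.8/(0.48·5.67×10⁻⁸·8.042×10⁻⁴) + (519)⁴
    = 2.686×10¹² + 7.256×10¹⁰ = 2.759×10¹² K⁴.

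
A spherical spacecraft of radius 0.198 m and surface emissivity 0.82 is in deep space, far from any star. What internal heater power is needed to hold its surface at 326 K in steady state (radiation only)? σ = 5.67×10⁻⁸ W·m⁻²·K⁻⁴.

P = εσ·4πr²·T⁴.
4πr² = 0.4927 m²; T⁴ = 1.129×10¹⁰ K⁴.
P = 0.82·5.67×10⁻⁸·0.4927·1.129×10¹⁰.

P ≈ 259 W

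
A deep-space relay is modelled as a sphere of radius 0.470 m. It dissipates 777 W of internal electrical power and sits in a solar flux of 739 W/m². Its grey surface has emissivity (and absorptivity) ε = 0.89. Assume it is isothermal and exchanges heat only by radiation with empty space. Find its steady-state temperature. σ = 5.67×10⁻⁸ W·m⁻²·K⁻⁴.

At steady state, absorbed solar power + internal power = radiated power.
Absorbed: α·S·A_cross = 0.89·739·0.6940 = 456.4 W (cross-section πr²).
Total input = 456.4 + 777 = 1233 W.
Radiated: εσ·A_surf·T⁴ with A_surf = 4πr² = 2.776 m².
T⁴ = 1233/(0.89·5.67×10⁻⁸·2.776) = 8.805×10⁹ K⁴.

T ≈ 306 K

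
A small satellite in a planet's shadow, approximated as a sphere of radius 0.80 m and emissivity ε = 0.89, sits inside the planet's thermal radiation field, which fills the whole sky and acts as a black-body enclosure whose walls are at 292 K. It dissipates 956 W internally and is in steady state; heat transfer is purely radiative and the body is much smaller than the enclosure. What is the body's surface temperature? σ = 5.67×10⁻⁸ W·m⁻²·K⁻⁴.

T ≈ 313 K

For a small grey body in a large enclosure, net radiated power = εσA(T⁴ − T_w⁴).
Steady state: P = εσA(T⁴ − T_w⁴) with A = 4πr² = 8.042 m².
T⁴ = P/(εσA) + T_w⁴ = 956/(0.89·5.67×10⁻⁸·8.042) + (292)⁴
    = 2.356×10⁹ + 7.270×10⁹ = 9.626×10⁹ K⁴.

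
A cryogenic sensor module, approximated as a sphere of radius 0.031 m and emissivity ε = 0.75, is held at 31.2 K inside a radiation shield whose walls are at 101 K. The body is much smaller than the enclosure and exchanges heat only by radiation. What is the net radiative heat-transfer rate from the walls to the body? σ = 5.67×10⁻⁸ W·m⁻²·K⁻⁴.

For a small grey body in a large enclosure: P_net = εσA(T_body⁴ − T_wall⁴).
A = 4πr² = 0.01208 m²; T_body⁴ − T_wall⁴ = 9.476×10⁵ − 1.041×10⁸ = -1.031×10⁸ K⁴.
|P_net| = 0.75·5.67×10⁻⁸·0.01208·1.031×10⁸.

P_net ≈ 0.0530 W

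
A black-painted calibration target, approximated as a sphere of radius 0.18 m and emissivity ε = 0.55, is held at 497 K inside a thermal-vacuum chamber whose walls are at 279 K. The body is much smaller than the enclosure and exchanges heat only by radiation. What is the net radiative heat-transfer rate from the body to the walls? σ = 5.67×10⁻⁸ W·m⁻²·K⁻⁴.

For a small grey body in a large enclosure: P_net = εσA(T_body⁴ − T_wall⁴).
A = 4πr² = 0.4072 m²; T_body⁴ − T_wall⁴ = 6.101×10¹⁰ − 6.059×10⁹ = 5.495×10¹⁰ K⁴.
|P_net| = 0.55·5.67×10⁻⁸·0.4072·5.495×10¹⁰.

P_net ≈ 698 W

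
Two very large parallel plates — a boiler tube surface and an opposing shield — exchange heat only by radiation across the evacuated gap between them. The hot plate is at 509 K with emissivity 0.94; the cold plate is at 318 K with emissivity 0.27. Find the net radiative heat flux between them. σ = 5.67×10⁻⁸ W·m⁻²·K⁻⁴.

q ≈ 856 W/m²

For two infinite grey parallel plates, q = σ(T₁⁴ − T₂⁴)/(1/ε₁ + 1/ε₂ − 1).
T₁⁴ − T₂⁴ = 6.712×10¹⁰ − 1.023×10¹⁰ = 5.690×10¹⁰ K⁴.
1/ε₁ + 1/ε₂ − 1 = 1.064 + 3.704 − 1 = 3.768.
q = 5.67×10⁻⁸ × 5.690×10¹⁰ / 3.768.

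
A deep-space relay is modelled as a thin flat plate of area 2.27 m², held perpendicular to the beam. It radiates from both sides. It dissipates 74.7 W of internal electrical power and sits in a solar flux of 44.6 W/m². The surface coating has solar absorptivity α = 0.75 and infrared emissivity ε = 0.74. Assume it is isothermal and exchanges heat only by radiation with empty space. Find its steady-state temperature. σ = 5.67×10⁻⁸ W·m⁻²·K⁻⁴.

T ≈ 168 K

At steady state, absorbed solar power + internal power = radiated power.
Absorbed: α·S·A_cross = 0.75·44.6·2.270 = 75.93 W (cross-section A).
Total input = 75.93 + 74.7 = 150.6 W.
Radiated: εσ·A_surf·T⁴ with A_surf = 2A = 4.540 m².
T⁴ = 150.6/(0.74·5.67×10⁻⁸·4.540) = 7.908×10⁸ K⁴.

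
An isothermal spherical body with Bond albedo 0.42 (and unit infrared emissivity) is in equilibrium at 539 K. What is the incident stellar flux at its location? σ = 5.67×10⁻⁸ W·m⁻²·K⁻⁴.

(1−a)S·πr² = σ·4πr²·T⁴ ⇒ S = 4σT⁴/(1−a).
S = 4·5.67×10⁻⁸·8.440×10¹⁰/0.580.

S ≈ 33000 W/m²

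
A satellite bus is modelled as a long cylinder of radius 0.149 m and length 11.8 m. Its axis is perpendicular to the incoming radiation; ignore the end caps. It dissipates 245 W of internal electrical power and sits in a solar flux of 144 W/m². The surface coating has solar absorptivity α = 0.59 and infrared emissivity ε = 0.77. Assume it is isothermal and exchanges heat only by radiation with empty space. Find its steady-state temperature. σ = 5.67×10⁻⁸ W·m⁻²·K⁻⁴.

At steady state, absorbed solar power + internal power = radiated power.
Absorbed: α·S·A_cross = 0.59·144·3.516 = 298.8 W (cross-section 2rL).
Total input = 298.8 + 245 = 543.8 W.
Radiated: εσ·A_surf·T⁴ with A_surf = 2πrL = 11.05 m².
T⁴ = 543.8/(0.77·5.67×10⁻⁸·11.05) = 1.127×10⁹ K⁴.

T ≈ 183 K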